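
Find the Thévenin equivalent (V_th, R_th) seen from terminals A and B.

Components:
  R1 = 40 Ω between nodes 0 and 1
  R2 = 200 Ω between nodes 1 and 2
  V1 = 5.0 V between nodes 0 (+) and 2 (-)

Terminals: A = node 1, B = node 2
Step 1 — V_th is the open-circuit voltage V_A - V_B (nothing connected across the terminals).
Nodal analysis, taking node 2 as the 0 V reference.
Source V1 fixes V_0 = 5 V.
KCL at each unknown node (sum of currents leaving = 0; resistances in Ω):
  Node 1: (V_1 - 5)/40 + (V_1 - 0)/200 = 0
Collecting terms: 0.03 × V_1 = 0.125  =>  V_1 = 4.167 V
V_th = V_1 - V_2 = 4.167 - 0 = 4.167 V
Step 2 — R_th: zero the source — replace V1 by a short circuit (node 2 merges into node 0) — and find the resistance seen between A (node 1) and B (node 0).
Reduce the network between node 1 (A) and node 0 (B) by series/parallel combination:
  Rp1 = R1 ‖ R2 (parallel, both between nodes 0 and 1) = 1/(1/40 + 1/200) = 33.33 Ω
R_th = 33.33 Ω

Final answer: V_th = 4.167 V, R_th = 33.33 Ω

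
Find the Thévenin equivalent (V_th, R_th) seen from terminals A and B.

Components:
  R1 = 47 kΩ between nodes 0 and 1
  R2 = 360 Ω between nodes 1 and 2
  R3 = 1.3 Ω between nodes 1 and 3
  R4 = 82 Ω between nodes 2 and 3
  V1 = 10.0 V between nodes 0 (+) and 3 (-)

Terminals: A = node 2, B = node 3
Step 1 — V_th is the open-circuit voltage V_A - V_B (nothing connected across the terminals).
Nodal analysis, taking node 3 as the 0 V reference.
Source V1 fixes V_0 = 10 V.
KCL at each unknown node (sum of currents leaving = 0; resistances in Ω):
  Node 1: (V_1 - 10)/47000 + (V_1 - V_2)/360 + (V_1 - 0)/1.3 = 0
  Node 2: (V_2 - V_1)/360 + (V_2 - 0)/82 = 0
Collecting terms (coefficients in siemens):
  0.772·V_1 - 0.002778·V_2 = 0.0002128
  0.01497·V_2 - 0.002778·V_1 = 0
Determinant D = (0.772)(0.01497) - (-0.002778)(-0.002778) = 0.01155
V_1 = [(0.0002128)(0.01497) - (-0.002778)(0)]/D = 0.0002758 V
V_2 = [(0.772)(0) - (0.0002128)(-0.002778)]/D = 0.00005116 V
V_th = V_2 - V_3 = 0.00005116 - 0 = 0.00005116 V
Step 2 — R_th: zero the source — replace V1 by a short circuit (node 3 merges into node 0) — and find the resistance seen between A (node 2) and B (node 0).
Reduce the network between node 2 (A) and node 0 (B) by series/parallel combination:
  Rp1 = R1 ‖ R3 (parallel, both between nodes 0 and 1) = 1/(1/47000 + 1/1.3) = 1.3 Ω
  Rs1 = R2 + Rp1 (series, joined only at node 1) = 360 + 1.3 = 361.3 Ω
  Rp2 = R4 ‖ Rs1 (parallel, both between nodes 0 and 2) = 1/(1/82 + 1/361.3) = 66.83 Ω
R_th = 66.83 Ω

Final answer: V_th = 5.116e-05 V, R_th = 66.83 Ω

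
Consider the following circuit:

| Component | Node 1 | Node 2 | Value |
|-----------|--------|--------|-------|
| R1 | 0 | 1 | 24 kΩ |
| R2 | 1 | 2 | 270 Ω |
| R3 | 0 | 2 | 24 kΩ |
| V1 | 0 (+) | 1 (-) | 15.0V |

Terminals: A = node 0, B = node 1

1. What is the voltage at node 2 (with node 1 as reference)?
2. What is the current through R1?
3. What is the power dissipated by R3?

Nodal analysis, taking node 1 as the 0 V reference.
Source V1 fixes V_0 = 15 V.
KCL at each unknown node (sum of currents leaving = 0; resistances in Ω):
  Node 2: (V_2 - 0)/270 + (V_2 - 15)/24000 = 0
Collecting terms: 0.003745 × V_2 = 0.000625  =>  V_2 = 0.1669 V
Part 1:
  Read off the nodal solution: V_2 = 0.1669 V
Part 2:
  I_R1 = (V_0 - V_1)/R1 = (15 - 0)/24000 = 0.000625 A
  Magnitude: I_R1 = 0.000625 A
Part 3:
  I_R3 = (V_0 - V_2)/R3 = (15 - 0.1669)/24000 = 0.000618 A
  P_R3 = I_R3² × R3 = (0.000618)² × 24000 = 0.009168 W

Final answers:
1. V_2 = 0.1669 V
2. I_R1 = 0.000625 A
3. P_R3 = 0.009168 W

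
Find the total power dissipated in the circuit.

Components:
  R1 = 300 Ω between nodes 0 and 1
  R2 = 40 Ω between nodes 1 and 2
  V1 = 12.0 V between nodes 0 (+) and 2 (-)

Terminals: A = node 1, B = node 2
Nodal analysis, taking node 2 as the 0 V reference.
Source V1 fixes V_0 = 12 V.
KCL at each unknown node (sum of currents leaving = 0; resistances in Ω):
  Node 1: (V_1 - 12)/300 + (V_1 - 0)/40 = 0
Collecting terms: 0.02833 × V_1 = 0.04  =>  V_1 = 1.412 V
Power in each resistor, P = (ΔV)²/R:
  P_R1 = (12 - 1.412)²/300 = 0.3737 W
  P_R2 = (1.412 - 0)²/40 = 0.04983 W
P_total = P_R1 + P_R2 = 0.4235 W

Final answer: 0.4235 W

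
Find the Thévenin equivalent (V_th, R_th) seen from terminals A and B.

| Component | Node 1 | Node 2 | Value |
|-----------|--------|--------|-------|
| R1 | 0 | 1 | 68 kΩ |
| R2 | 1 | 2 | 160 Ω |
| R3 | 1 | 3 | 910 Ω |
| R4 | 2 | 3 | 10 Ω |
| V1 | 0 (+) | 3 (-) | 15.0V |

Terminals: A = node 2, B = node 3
Step 1 — V_th is the open-circuit voltage V_A - V_B (nothing connected across the terminals).
Nodal analysis, taking node 3 as the 0 V reference.
Source V1 fixes V_0 = 15 V.
KCL at each unknown node (sum of currents leaving = 0; resistances in Ω):
  Node 1: (V_1 - 15)/68000 + (V_1 - V_2)/160 + (V_1 - 0)/910 = 0
  Node 2: (V_2 - V_1)/160 + (V_2 - 0)/10 = 0
Collecting terms (coefficients in siemens):
  0.007364·V_1 - 0.00625·V_2 = 0.0002206
  0.1063·V_2 - 0.00625·V_1 = 0
Determinant D = (0.007364)(0.1063) - (-0.00625)(-0.00625) = 0.0007433
V_1 = [(0.0002206)(0.1063) - (-0.00625)(0)]/D = 0.03153 V
V_2 = [(0.007364)(0) - (0.0002206)(-0.00625)]/D = 0.001855 V
V_th = V_2 - V_3 = 0.001855 - 0 = 0.001855 V
Step 2 — R_th: zero the source — replace V1 by a short circuit (node 3 merges into node 0) — and find the resistance seen between A (node 2) and B (node 0).
Reduce the network between node 2 (A) and node 0 (B) by series/parallel combination:
  Rp1 = R1 ‖ R3 (parallel, both between nodes 0 and 1) = 1/(1/68000 + 1/910) = 898 Ω
  Rs1 = R2 + Rp1 (series, joined only at node 1) = 160 + 898 = 1058 Ω
  Rp2 = R4 ‖ Rs1 (parallel, both between nodes 0 and 2) = 1/(1/10 + 1/1058) = 9.906 Ω
R_th = 9.906 Ω

Final answer: V_th = 0.001855 V, R_th = 9.906 Ω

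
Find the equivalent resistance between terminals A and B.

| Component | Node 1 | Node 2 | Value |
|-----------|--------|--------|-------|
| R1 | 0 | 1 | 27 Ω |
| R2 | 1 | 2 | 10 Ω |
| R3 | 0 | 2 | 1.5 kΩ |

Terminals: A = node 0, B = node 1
Reduce the network between node 0 (A) and node 1 (B) by series/parallel combination:
  Rs1 = R3 + R2 (series, joined only at node 2) = 1500 + 10 = 1510 Ω
  Rp1 = R1 ‖ Rs1 (parallel, both between nodes 0 and 1) = 1/(1/27 + 1/1510) = 26.53 Ω
R_eq = 26.53 Ω

Final answer: 26.53 Ω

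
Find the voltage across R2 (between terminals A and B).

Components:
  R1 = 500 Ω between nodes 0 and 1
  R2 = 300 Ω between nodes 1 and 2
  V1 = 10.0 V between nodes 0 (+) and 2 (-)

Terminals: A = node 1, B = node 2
R1 and R2 are in series across V1 (node 0 → node 1 → node 2), and the output A–B is taken across R2, so this is a voltage divider.
Series current: I = V1/(R1 + R2) = 10/(500 + 300) = 10/800 = 0.0125 A
V_R2 = I × R2 = V1 × R2/(R1 + R2) = 10 × 300/800 = 3.75 V

Final answer: 3.75 V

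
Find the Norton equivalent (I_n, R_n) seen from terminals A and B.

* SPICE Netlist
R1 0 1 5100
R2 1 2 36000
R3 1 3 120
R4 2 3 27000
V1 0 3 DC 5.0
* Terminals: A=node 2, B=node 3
Find the Thévenin equivalent first; then I_n = V_th/R_th and R_n = R_th.
Step 1 — V_th is the open-circuit voltage V_A - V_B (nothing connected across the terminals).
Nodal analysis, taking node 3 as the 0 V reference.
Source V1 fixes V_0 = 5 V.
KCL at each unknown node (sum of currents leaving = 0; resistances in Ω):
  Node 1: (V_1 - 5)/5100 + (V_1 - V_2)/36000 + (V_1 - 0)/120 = 0
  Node 2: (V_2 - V_1)/36000 + (V_2 - 0)/27000 = 0
Collecting terms (coefficients in siemens):
  0.008557·V_1 - 0.00002778·V_2 = 0.0009804
  0.00006481·V_2 - 0.00002778·V_1 = 0
Determinant D = (0.008557)(0.00006481) - (-0.00002778)(-0.00002778) = 0.0000005539
V_1 = [(0.0009804)(0.00006481) - (-0.00002778)(0)]/D = 0.1147 V
V_2 = [(0.008557)(0) - (0.0009804)(-0.00002778)]/D = 0.04917 V
V_th = V_2 - V_3 = 0.04917 - 0 = 0.04917 V
Step 2 — R_th: zero the source — replace V1 by a short circuit (node 3 merges into node 0) — and find the resistance seen between A (node 2) and B (node 0).
Reduce the network between node 2 (A) and node 0 (B) by series/parallel combination:
  Rp1 = R1 ‖ R3 (parallel, both between nodes 0 and 1) = 1/(1/5100 + 1/120) = 117.2 Ω
  Rs1 = R2 + Rp1 (series, joined only at node 1) = 36000 + 117.2 = 36120 Ω
  Rp2 = R4 ‖ Rs1 (parallel, both between nodes 0 and 2) = 1/(1/27000 + 1/36120) = 15450 Ω
R_th = 15.45 kΩ
I_n = V_th/R_th = 0.04917/15450 = 0.000003182 A, and R_n = R_th = 15.45 kΩ

Final answer: I_n = 3.182e-06 A, R_n = 15.45 kΩ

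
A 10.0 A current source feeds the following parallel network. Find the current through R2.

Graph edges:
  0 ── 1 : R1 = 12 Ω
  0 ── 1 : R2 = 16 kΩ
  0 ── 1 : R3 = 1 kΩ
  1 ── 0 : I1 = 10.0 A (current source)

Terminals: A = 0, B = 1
All resistors sit directly between nodes 0 and 1, so they are in parallel and share one voltage V; the full source current 10 A splits among them.
1/R_par = 1/12 + 1/16000 + 1/1000 = 0.0844 S  =>  R_par = 11.85 Ω
V = I × R_par = 10 × 11.85 = 118.5 V
I_R2 = V/R2 = 118.5/16000 = 0.007406 A

Final answer: 0.007406 A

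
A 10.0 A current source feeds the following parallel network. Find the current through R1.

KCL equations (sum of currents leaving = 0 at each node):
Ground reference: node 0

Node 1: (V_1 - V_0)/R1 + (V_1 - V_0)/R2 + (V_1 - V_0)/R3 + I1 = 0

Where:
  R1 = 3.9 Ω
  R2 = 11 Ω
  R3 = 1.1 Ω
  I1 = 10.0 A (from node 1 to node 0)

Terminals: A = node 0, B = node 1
All resistors sit directly between nodes 0 and 1, so they are in parallel and share one voltage V; the full source current 10 A splits among them.
1/R_par = 1/3.9 + 1/11 + 1/1.1 = 1.256 S  =>  R_par = 0.7959 Ω
V = I × R_par = 10 × 0.7959 = 7.959 V
I_R1 = V/R1 = 7.959/3.9 = 2.041 A

Final answer: 2.041 A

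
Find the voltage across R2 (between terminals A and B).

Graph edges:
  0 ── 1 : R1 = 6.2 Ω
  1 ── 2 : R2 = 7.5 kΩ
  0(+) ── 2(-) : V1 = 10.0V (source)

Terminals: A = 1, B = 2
R1 and R2 are in series across V1 (node 0 → node 1 → node 2), and the output A–B is taken across R2, so this is a voltage divider.
Series current: I = V1/(R1 + R2) = 10/(6.2 + 7500) = 10/7506 = 0.001332 A
V_R2 = I × R2 = V1 × R2/(R1 + R2) = 10 × 7500/7506 = 9.992 V

Final answer: 9.992 V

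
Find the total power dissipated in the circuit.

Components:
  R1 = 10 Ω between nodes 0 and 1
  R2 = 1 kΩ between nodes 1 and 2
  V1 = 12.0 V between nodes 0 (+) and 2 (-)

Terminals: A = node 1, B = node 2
Nodal analysis, taking node 2 as the 0 V reference.
Source V1 fixes V_0 = 12 V.
KCL at each unknown node (sum of currents leaving = 0; resistances in Ω):
  Node 1: (V_1 - 12)/10 + (V_1 - 0)/1000 = 0
Collecting terms: 0.101 × V_1 = 1.2  =>  V_1 = 11.88 V
Power in each resistor, P = (ΔV)²/R:
  P_R1 = (12 - 11.88)²/10 = 0.001412 W
  P_R2 = (11.88 - 0)²/1000 = 0.1412 W
P_total = P_R1 + P_R2 = 0.1426 W

Final answer: 0.1426 W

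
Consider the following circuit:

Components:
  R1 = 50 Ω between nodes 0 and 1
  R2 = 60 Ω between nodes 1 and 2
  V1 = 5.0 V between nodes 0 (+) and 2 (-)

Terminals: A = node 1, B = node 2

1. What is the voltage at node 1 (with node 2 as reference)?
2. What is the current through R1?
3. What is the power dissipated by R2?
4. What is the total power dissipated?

Nodal analysis, taking node 2 as the 0 V reference.
Source V1 fixes V_0 = 5 V.
KCL at each unknown node (sum of currents leaving = 0; resistances in Ω):
  Node 1: (V_1 - 5)/50 + (V_1 - 0)/60 = 0
Collecting terms: 0.03667 × V_1 = 0.1  =>  V_1 = 2.727 V
Part 1:
  Read off the nodal solution: V_1 = 2.727 V
Part 2:
  I_R1 = (V_0 - V_1)/R1 = (5 - 2.727)/50 = 0.04545 A
  Magnitude: I_R1 = 0.04545 A
Part 3:
  I_R2 = (V_1 - V_2)/R2 = (2.727 - 0)/60 = 0.04545 A
  P_R2 = I_R2² × R2 = (0.04545)² × 60 = 0.124 W
Part 4:
  Power in each resistor, P = (ΔV)²/R:
    P_R1 = (5 - 2.727)²/50 = 0.1033 W
    P_R2 = (2.727 - 0)²/60 = 0.124 W
  P_total = P_R1 + P_R2 = 0.2273 W

Final answers:
1. V_1 = 2.727 V
2. I_R1 = 0.04545 A
3. P_R2 = 0.124 W
4. P_total = 0.2273 W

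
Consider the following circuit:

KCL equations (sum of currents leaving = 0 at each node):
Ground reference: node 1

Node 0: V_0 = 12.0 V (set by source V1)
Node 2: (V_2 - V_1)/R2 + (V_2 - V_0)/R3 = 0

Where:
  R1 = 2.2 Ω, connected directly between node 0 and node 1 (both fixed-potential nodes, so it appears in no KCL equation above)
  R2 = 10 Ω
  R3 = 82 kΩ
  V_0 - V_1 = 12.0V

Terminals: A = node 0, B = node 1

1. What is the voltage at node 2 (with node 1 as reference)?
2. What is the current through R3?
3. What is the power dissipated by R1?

Nodal analysis, taking node 1 as the 0 V reference.
Source V1 fixes V_0 = 12 V.
KCL at each unknown node (sum of currents leaving = 0; resistances in Ω):
  Node 2: (V_2 - 0)/10 + (V_2 - 12)/82000 = 0
Collecting terms: 0.1 × V_2 = 0.0001463  =>  V_2 = 0.001463 V
Part 1:
  Read off the nodal solution: V_2 = 0.001463 V
Part 2:
  I_R3 = (V_0 - V_2)/R3 = (12 - 0.001463)/82000 = 0.0001463 A
  Magnitude: I_R3 = 0.0001463 A
Part 3:
  I_R1 = (V_0 - V_1)/R1 = (12 - 0)/2.2 = 5.455 A
  P_R1 = I_R1² × R1 = (5.455)² × 2.2 = 65.45 W

Final answers:
1. V_2 = 0.001463 V
2. I_R3 = 0.0001463 A
3. P_R1 = 65.45 W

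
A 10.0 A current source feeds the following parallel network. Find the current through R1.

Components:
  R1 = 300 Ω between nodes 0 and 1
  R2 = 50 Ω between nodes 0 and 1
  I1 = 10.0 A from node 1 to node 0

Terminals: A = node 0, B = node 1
All resistors sit directly between nodes 0 and 1, so they are in parallel and share one voltage V; the full source current 10 A splits among them.
1/R_par = 1/300 + 1/50 = 0.02333 S  =>  R_par = 42.86 Ω
V = I × R_par = 10 × 42.86 = 428.6 V
I_R1 = V/R1 = 428.6/300 = 1.429 A

Final answer: 1.429 A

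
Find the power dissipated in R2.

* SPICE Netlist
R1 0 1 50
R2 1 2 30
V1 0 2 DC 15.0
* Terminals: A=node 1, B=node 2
Nodal analysis, taking node 2 as the 0 V reference.
Source V1 fixes V_0 = 15 V.
KCL at each unknown node (sum of currents leaving = 0; resistances in Ω):
  Node 1: (V_1 - 15)/50 + (V_1 - 0)/30 = 0
Collecting terms: 0.05333 × V_1 = 0.3  =>  V_1 = 5.625 V
I_R2 = (V_1 - V_2)/R2 = (5.625 - 0)/30 = 0.1875 A
P_R2 = I_R2² × R2 = (0.1875)² × 30 = 1.055 W

Final answer: 1.055 W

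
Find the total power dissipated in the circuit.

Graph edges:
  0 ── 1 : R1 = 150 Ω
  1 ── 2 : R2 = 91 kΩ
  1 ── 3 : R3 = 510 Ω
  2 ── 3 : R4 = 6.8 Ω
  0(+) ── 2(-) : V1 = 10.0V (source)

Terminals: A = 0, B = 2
Nodal analysis, taking node 2 as the 0 V reference.
Source V1 fixes V_0 = 10 V.
KCL at each unknown node (sum of currents leaving = 0; resistances in Ω):
  Node 1: (V_1 - 10)/150 + (V_1 - 0)/91000 + (V_1 - V_3)/510 = 0
  Node 3: (V_3 - V_1)/510 + (V_3 - 0)/6.8 = 0
Collecting terms (coefficients in siemens):
  0.008638·V_1 - 0.001961·V_3 = 0.06667
  0.149·V_3 - 0.001961·V_1 = 0
Determinant D = (0.008638)(0.149) - (-0.001961)(-0.001961) = 0.001283
V_1 = [(0.06667)(0.149) - (-0.001961)(0)]/D = 7.741 V
V_3 = [(0.008638)(0) - (0.06667)(-0.001961)]/D = 0.1018 V
Power in each resistor, P = (ΔV)²/R:
  P_R1 = (10 - 7.741)²/150 = 0.03403 W
  P_R2 = (7.741 - 0)²/91000 = 0.0006584 W
  P_R3 = (7.741 - 0.1018)²/510 = 0.1144 W
  P_R4 = (0 - 0.1018)²/6.8 = 0.001525 W
P_total = P_R1 + P_R2 + P_R3 + P_R4 = 0.1506 W

Final answer: 0.1506 W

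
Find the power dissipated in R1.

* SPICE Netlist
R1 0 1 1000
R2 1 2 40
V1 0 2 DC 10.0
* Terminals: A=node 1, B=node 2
Nodal analysis, taking node 2 as the 0 V reference.
Source V1 fixes V_0 = 10 V.
KCL at each unknown node (sum of currents leaving = 0; resistances in Ω):
  Node 1: (V_1 - 10)/1000 + (V_1 - 0)/40 = 0
Collecting terms: 0.026 × V_1 = 0.01  =>  V_1 = 0.3846 V
I_R1 = (V_0 - V_1)/R1 = (10 - 0.3846)/1000 = 0.009615 A
P_R1 = I_R1² × R1 = (0.009615)² × 1000 = 0.09246 W

Final answer: 0.09246 W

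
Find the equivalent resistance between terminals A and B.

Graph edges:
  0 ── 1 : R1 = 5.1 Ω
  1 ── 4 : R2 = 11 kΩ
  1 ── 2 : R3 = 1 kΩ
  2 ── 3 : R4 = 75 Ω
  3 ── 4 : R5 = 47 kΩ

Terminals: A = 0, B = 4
Reduce the network between node 0 (A) and node 4 (B) by series/parallel combination:
  Rs1 = R3 + R4 (series, joined only at node 2) = 1000 + 75 = 1075 Ω
  Rs2 = R5 + Rs1 (series, joined only at node 3) = 47000 + 1075 = 48080 Ω
  Rp1 = R2 ‖ Rs2 (parallel, both between nodes 1 and 4) = 1/(1/11000 + 1/48080) = 8952 Ω
  Rs3 = R1 + Rp1 (series, joined only at node 1) = 5.1 + 8952 = 8957 Ω
R_eq = 8.957 kΩ

Final answer: 8.957 kΩ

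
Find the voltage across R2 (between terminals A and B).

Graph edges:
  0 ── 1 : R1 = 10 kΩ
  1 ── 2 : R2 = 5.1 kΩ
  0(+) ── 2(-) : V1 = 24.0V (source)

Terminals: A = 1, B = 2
R1 and R2 are in series across V1 (node 0 → node 1 → node 2), and the output A–B is taken across R2, so this is a voltage divider.
Series current: I = V1/(R1 + R2) = 24/(10000 + 5100) = 24/15100 = 0.001589 A
V_R2 = I × R2 = V1 × R2/(R1 + R2) = 24 × 5100/15100 = 8.106 V

Final answer: 8.106 V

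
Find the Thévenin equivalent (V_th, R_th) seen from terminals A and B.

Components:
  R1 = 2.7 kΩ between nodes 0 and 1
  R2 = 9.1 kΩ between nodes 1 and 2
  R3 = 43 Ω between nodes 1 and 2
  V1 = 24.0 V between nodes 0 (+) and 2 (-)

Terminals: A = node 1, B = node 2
Step 1 — V_th is the open-circuit voltage V_A - V_B (nothing connected across the terminals).
Nodal analysis, taking node 2 as the 0 V reference.
Source V1 fixes V_0 = 24 V.
KCL at each unknown node (sum of currents leaving = 0; resistances in Ω):
  Node 1: (V_1 - 24)/2700 + (V_1 - 0)/9100 + (V_1 - 0)/43 = 0
Collecting terms: 0.02374 × V_1 = 0.008889  =>  V_1 = 0.3745 V
V_th = V_1 - V_2 = 0.3745 - 0 = 0.3745 V
Step 2 — R_th: zero the source — replace V1 by a short circuit (node 2 merges into node 0) — and find the resistance seen between A (node 1) and B (node 0).
Reduce the network between node 1 (A) and node 0 (B) by series/parallel combination:
  Rp1 = R1 ‖ R2 ‖ R3 (parallel, all between nodes 0 and 1) = 1/(1/2700 + 1/9100 + 1/43) = 42.13 Ω
R_th = 42.13 Ω

Final answer: V_th = 0.3745 V, R_th = 42.13 Ω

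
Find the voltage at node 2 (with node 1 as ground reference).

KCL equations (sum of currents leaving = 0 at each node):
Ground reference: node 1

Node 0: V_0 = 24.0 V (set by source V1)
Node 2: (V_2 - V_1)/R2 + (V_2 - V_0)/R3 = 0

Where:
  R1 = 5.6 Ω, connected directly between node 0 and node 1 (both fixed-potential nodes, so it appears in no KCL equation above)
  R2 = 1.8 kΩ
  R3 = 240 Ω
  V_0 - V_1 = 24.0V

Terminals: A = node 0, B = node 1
Nodal analysis, taking node 1 as the 0 V reference.
Source V1 fixes V_0 = 24 V.
KCL at each unknown node (sum of currents leaving = 0; resistances in Ω):
  Node 2: (V_2 - 0)/1800 + (V_2 - 24)/240 = 0
Collecting terms: 0.004722 × V_2 = 0.1  =>  V_2 = 21.18 V
The requested potential is V_2 = 21.18 V.

Final answer: V_2 = 21.18 V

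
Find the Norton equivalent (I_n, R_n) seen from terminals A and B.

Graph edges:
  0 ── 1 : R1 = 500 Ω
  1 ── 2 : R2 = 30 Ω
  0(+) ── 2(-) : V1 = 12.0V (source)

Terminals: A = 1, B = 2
Find the Thévenin equivalent first; then I_n = V_th/R_th and R_n = R_th.
Step 1 — V_th is the open-circuit voltage V_A - V_B (nothing connected across the terminals).
Nodal analysis, taking node 2 as the 0 V reference.
Source V1 fixes V_0 = 12 V.
KCL at each unknown node (sum of currents leaving = 0; resistances in Ω):
  Node 1: (V_1 - 12)/500 + (V_1 - 0)/30 = 0
Collecting terms: 0.03533 × V_1 = 0.024  =>  V_1 = 0.6792 V
V_th = V_1 - V_2 = 0.6792 - 0 = 0.6792 V
Step 2 — R_th: zero the source — replace V1 by a short circuit (node 2 merges into node 0) — and find the resistance seen between A (node 1) and B (node 0).
Reduce the network between node 1 (A) and node 0 (B) by series/parallel combination:
  Rp1 = R1 ‖ R2 (parallel, both between nodes 0 and 1) = 1/(1/500 + 1/30) = 28.3 Ω
R_th = 28.3 Ω
I_n = V_th/R_th = 0.6792/28.3 = 0.024 A, and R_n = R_th = 28.3 Ω

Final answer: I_n = 0.024 A, R_n = 28.3 Ω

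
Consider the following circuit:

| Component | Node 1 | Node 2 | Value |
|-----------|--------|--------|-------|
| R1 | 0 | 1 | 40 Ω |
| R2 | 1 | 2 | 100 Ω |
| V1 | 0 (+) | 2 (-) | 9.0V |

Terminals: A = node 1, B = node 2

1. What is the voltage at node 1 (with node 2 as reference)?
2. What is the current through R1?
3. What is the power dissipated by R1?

Nodal analysis, taking node 2 as the 0 V reference.
Source V1 fixes V_0 = 9 V.
KCL at each unknown node (sum of currents leaving = 0; resistances in Ω):
  Node 1: (V_1 - 9)/40 + (V_1 - 0)/100 = 0
Collecting terms: 0.035 × V_1 = 0.225  =>  V_1 = 6.429 V
Part 1:
  Read off the nodal solution: V_1 = 6.429 V
Part 2:
  I_R1 = (V_0 - V_1)/R1 = (9 - 6.429)/40 = 0.06429 A
  Magnitude: I_R1 = 0.06429 A
Part 3:
  I_R1 = (V_0 - V_1)/R1 = (9 - 6.429)/40 = 0.06429 A
  P_R1 = I_R1² × R1 = (0.06429)² × 40 = 0.1653 W

Final answers:
1. V_1 = 6.429 V
2. I_R1 = 0.06429 A
3. P_R1 = 0.1653 W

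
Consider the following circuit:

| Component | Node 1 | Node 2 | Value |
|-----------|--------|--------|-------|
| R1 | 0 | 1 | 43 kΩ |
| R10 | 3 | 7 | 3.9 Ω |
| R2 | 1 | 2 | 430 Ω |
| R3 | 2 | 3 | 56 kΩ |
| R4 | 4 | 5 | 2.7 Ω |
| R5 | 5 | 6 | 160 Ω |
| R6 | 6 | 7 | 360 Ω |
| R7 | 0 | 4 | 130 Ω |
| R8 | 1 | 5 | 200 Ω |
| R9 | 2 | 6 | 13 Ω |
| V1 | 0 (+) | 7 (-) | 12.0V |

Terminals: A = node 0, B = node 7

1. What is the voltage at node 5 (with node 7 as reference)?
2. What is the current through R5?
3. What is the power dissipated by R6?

Nodal analysis, taking node 7 as the 0 V reference.
Source V1 fixes V_0 = 12 V.
KCL at each unknown node (sum of currents leaving = 0; resistances in Ω):
  Node 1: (V_1 - 12)/43000 + (V_1 - V_2)/430 + (V_1 - V_5)/200 = 0
  Node 2: (V_2 - V_1)/430 + (V_2 - V_3)/56000 + (V_2 - V_6)/13 = 0
  Node 3: (V_3 - V_2)/56000 + (V_3 - 0)/3.9 = 0
  Node 4: (V_4 - V_5)/2.7 + (V_4 - 12)/130 = 0
  Node 5: (V_5 - V_4)/2.7 + (V_5 - V_6)/160 + (V_5 - V_1)/200 = 0
  Node 6: (V_6 - V_5)/160 + (V_6 - 0)/360 + (V_6 - V_2)/13 = 0
Collecting terms (coefficients in siemens):
  0.007349·V_1 - 0.002326·V_2 - 0.005·V_5 = 0.0002791
  0.07927·V_2 - 0.002326·V_1 - 0.00001786·V_3 - 0.07692·V_6 = 0
  0.2564·V_3 - 0.00001786·V_2 = 0
  0.3781·V_4 - 0.3704·V_5 = 0.09231
  0.3816·V_5 - 0.005·V_1 - 0.3704·V_4 - 0.00625·V_6 = 0
  0.08595·V_6 - 0.07692·V_2 - 0.00625·V_5 = 0
Solving these 6 simultaneous equations (Gaussian elimination) gives:
  V_1 = 8.67 V, V_2 = 6.997 V, V_3 = 0.0004872 V, V_4 = 9.485 V
  V_5 = 9.433 V, V_6 = 6.948 V
Part 1:
  Read off the nodal solution: V_5 = 9.433 V
Part 2:
  I_R5 = (V_5 - V_6)/R5 = (9.433 - 6.948)/160 = 0.01553 A
  Magnitude: I_R5 = 0.01553 A
Part 3:
  I_R6 = (V_6 - V_7)/R6 = (6.948 - 0)/360 = 0.0193 A
  P_R6 = I_R6² × R6 = (0.0193)² × 360 = 0.1341 W

Final answers:
1. V_5 = 9.433 V
2. I_R5 = 0.01553 A
3. P_R6 = 0.1341 W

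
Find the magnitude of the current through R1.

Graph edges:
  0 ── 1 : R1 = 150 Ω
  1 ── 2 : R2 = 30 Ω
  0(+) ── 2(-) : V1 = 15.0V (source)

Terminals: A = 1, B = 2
Nodal analysis, taking node 2 as the 0 V reference.
Source V1 fixes V_0 = 15 V.
KCL at each unknown node (sum of currents leaving = 0; resistances in Ω):
  Node 1: (V_1 - 15)/150 + (V_1 - 0)/30 = 0
Collecting terms: 0.04 × V_1 = 0.1  =>  V_1 = 2.5 V
I_R1 = (V_0 - V_1)/R1 = (15 - 2.5)/150 = 0.08333 A
|I_R1| = 0.08333 A

Final answer: |I_R1| = 0.08333 A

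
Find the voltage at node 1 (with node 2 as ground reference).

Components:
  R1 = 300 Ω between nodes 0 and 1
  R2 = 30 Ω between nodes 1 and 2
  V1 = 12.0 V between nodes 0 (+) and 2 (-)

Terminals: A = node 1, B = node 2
Nodal analysis, taking node 2 as the 0 V reference.
Source V1 fixes V_0 = 12 V.
KCL at each unknown node (sum of currents leaving = 0; resistances in Ω):
  Node 1: (V_1 - 12)/300 + (V_1 - 0)/30 = 0
Collecting terms: 0.03667 × V_1 = 0.04  =>  V_1 = 1.091 V
The requested potential is V_1 = 1.091 V.

Final answer: V_1 = 1.091 V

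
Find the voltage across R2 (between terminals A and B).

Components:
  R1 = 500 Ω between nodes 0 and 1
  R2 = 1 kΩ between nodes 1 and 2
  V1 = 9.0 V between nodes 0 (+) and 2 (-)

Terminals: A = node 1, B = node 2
R1 and R2 are in series across V1 (node 0 → node 1 → node 2), and the output A–B is taken across R2, so this is a voltage divider.
Series current: I = V1/(R1 + R2) = 9/(500 + 1000) = 9/1500 = 0.006 A
V_R2 = I × R2 = V1 × R2/(R1 + R2) = 9 × 1000/1500 = 6 V

Final answer: 6 V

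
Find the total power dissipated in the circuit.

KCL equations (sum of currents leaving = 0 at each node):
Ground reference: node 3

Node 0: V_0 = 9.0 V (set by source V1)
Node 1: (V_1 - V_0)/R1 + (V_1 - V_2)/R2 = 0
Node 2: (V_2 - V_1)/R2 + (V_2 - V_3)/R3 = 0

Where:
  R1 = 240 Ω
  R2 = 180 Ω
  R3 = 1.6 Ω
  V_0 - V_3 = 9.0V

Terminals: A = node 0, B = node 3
Nodal analysis, taking node 3 as the 0 V reference.
Source V1 fixes V_0 = 9 V.
KCL at each unknown node (sum of currents leaving = 0; resistances in Ω):
  Node 1: (V_1 - 9)/240 + (V_1 - V_2)/180 = 0
  Node 2: (V_2 - V_1)/180 + (V_2 - 0)/1.6 = 0
Collecting terms (coefficients in siemens):
  0.009722·V_1 - 0.005556·V_2 = 0.0375
  0.6306·V_2 - 0.005556·V_1 = 0
Determinant D = (0.009722)(0.6306) - (-0.005556)(-0.005556) = 0.0061
V_1 = [(0.0375)(0.6306) - (-0.005556)(0)]/D = 3.877 V
V_2 = [(0.009722)(0) - (0.0375)(-0.005556)]/D = 0.03416 V
Power in each resistor, P = (ΔV)²/R:
  P_R1 = (9 - 3.877)²/240 = 0.1094 W
  P_R2 = (3.877 - 0.03416)²/180 = 0.08203 W
  P_R3 = (0.03416 - 0)²/1.6 = 0.0007291 W
P_total = P_R1 + P_R2 + P_R3 = 0.1921 W

Final answer: 0.1921 W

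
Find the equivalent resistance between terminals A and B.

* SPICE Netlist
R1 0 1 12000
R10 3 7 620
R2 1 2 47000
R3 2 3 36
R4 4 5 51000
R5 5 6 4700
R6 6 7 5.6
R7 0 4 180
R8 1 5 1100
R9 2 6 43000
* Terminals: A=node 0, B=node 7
The network is not a plain series/parallel combination. Inject a 1 A test current into terminal A (node 0) and return it from terminal B (node 7); then R_eq = V_A / (1 A).
Nodal analysis, taking node 7 as the 0 V reference.
Current source I_test pushes 1 A into node 0 and draws it out of node 7.
KCL at each unknown node (sum of currents leaving = 0; resistances in Ω):
  Node 0: (V_0 - V_1)/12000 + (V_0 - V_4)/180 - 1 = 0
  Node 1: (V_1 - V_0)/12000 + (V_1 - V_2)/47000 + (V_1 - V_5)/1100 = 0
  Node 2: (V_2 - V_1)/47000 + (V_2 - V_3)/36 + (V_2 - V_6)/43000 = 0
  Node 3: (V_3 - V_2)/36 + (V_3 - 0)/620 = 0
  Node 4: (V_4 - V_0)/180 + (V_4 - V_5)/51000 = 0
  Node 5: (V_5 - V_1)/1100 + (V_5 - V_4)/51000 + (V_5 - V_6)/4700 = 0
  Node 6: (V_6 - V_2)/43000 + (V_6 - V_5)/4700 + (V_6 - 0)/5.6 = 0
Collecting terms (coefficients in siemens):
  0.005639·V_0 - 0.00008333·V_1 - 0.005556·V_4 = 1
  0.001014·V_1 - 0.00008333·V_0 - 0.00002128·V_2 - 0.0009091·V_5 = 0
  0.02782·V_2 - 0.00002128·V_1 - 0.02778·V_3 - 0.00002326·V_6 = 0
  0.02939·V_3 - 0.02778·V_2 = 0
  0.005575·V_4 - 0.005556·V_0 - 0.00001961·V_5 = 0
  0.001141·V_5 - 0.0009091·V_1 - 0.00001961·V_4 - 0.0002128·V_6 = 0
  0.1788·V_6 - 0.00002326·V_2 - 0.0002128·V_5 = 0
Solving these 7 simultaneous equations (Gaussian elimination) gives:
  V_0 = 14550 V, V_1 = 4977 V, V_2 = 67.57 V, V_3 = 63.86 V
  V_4 = 14520 V, V_5 = 4214 V, V_6 = 5.023 V
R_eq = V_0 / 1 A = 14550 Ω = 14.55 kΩ

Final answer: 14.55 kΩ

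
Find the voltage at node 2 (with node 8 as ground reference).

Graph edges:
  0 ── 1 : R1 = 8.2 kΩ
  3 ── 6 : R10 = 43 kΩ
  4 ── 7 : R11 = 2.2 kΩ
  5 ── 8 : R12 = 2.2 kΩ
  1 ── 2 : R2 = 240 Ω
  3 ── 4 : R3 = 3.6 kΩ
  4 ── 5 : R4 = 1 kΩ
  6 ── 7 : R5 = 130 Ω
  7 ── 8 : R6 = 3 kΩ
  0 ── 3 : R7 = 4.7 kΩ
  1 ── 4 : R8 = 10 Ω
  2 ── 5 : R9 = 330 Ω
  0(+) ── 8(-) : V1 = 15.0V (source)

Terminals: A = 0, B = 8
Nodal analysis, taking node 8 as the 0 V reference.
Source V1 fixes V_0 = 15 V.
KCL at each unknown node (sum of currents leaving = 0; resistances in Ω):
  Node 1: (V_1 - 15)/8200 + (V_1 - V_2)/240 + (V_1 - V_4)/10 = 0
  Node 2: (V_2 - V_1)/240 + (V_2 - V_5)/330 = 0
  Node 3: (V_3 - V_4)/3600 + (V_3 - 15)/4700 + (V_3 - V_6)/43000 = 0
  Node 4: (V_4 - V_3)/3600 + (V_4 - V_5)/1000 + (V_4 - V_1)/10 + (V_4 - V_7)/2200 = 0
  Node 5: (V_5 - V_4)/1000 + (V_5 - V_2)/330 + (V_5 - 0)/2200 = 0
  Node 6: (V_6 - V_7)/130 + (V_6 - V_3)/43000 = 0
  Node 7: (V_7 - V_6)/130 + (V_7 - 0)/3000 + (V_7 - V_4)/2200 = 0
Collecting terms (coefficients in siemens):
  0.1043·V_1 - 0.004167·V_2 - 0.1·V_4 = 0.001829
  0.007197·V_2 - 0.004167·V_1 - 0.00303·V_5 = 0
  0.0005138·V_3 - 0.0002778·V_4 - 0.00002326·V_6 = 0.003191
  0.1017·V_4 - 0.1·V_1 - 0.0002778·V_3 - 0.001·V_5 - 0.0004545·V_7 = 0
  0.004485·V_5 - 0.00303·V_2 - 0.001·V_4 = 0
  0.007716·V_6 - 0.00002326·V_3 - 0.007692·V_7 = 0
  0.00848·V_7 - 0.0004545·V_4 - 0.007692·V_6 = 0
Solving these 7 simultaneous equations (Gaussian elimination) gives:
  V_1 = 4.411 V, V_2 = 4.148 V, V_3 = 8.719 V, V_4 = 4.409 V
  V_5 = 3.786 V, V_6 = 2.738 V, V_7 = 2.72 V
The requested potential is V_2 = 4.148 V.

Final answer: V_2 = 4.148 V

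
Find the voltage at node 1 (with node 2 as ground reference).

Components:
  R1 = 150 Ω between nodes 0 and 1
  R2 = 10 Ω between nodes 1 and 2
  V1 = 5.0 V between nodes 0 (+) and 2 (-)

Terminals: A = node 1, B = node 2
Nodal analysis, taking node 2 as the 0 V reference.
Source V1 fixes V_0 = 5 V.
KCL at each unknown node (sum of currents leaving = 0; resistances in Ω):
  Node 1: (V_1 - 5)/150 + (V_1 - 0)/10 = 0
Collecting terms: 0.1067 × V_1 = 0.03333  =>  V_1 = 0.3125 V
The requested potential is V_1 = 0.3125 V.

Final answer: V_1 = 0.3125 V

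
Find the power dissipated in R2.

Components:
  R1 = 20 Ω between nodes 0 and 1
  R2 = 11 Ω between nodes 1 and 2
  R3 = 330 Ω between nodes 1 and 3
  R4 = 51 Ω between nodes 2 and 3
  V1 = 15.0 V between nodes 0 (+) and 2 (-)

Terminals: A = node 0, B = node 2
Nodal analysis, taking node 2 as the 0 V reference.
Source V1 fixes V_0 = 15 V.
KCL at each unknown node (sum of currents leaving = 0; resistances in Ω):
  Node 1: (V_1 - 15)/20 + (V_1 - 0)/11 + (V_1 - V_3)/330 = 0
  Node 3: (V_3 - V_1)/330 + (V_3 - 0)/51 = 0
Collecting terms (coefficients in siemens):
  0.1439·V_1 - 0.00303·V_3 = 0.75
  0.02264·V_3 - 0.00303·V_1 = 0
Determinant D = (0.1439)(0.02264) - (-0.00303)(-0.00303) = 0.003249
V_1 = [(0.75)(0.02264) - (-0.00303)(0)]/D = 5.225 V
V_3 = [(0.1439)(0) - (0.75)(-0.00303)]/D = 0.6994 V
I_R2 = (V_1 - V_2)/R2 = (5.225 - 0)/11 = 0.475 A
P_R2 = I_R2² × R2 = (0.475)² × 11 = 2.482 W

Final answer: 2.482 W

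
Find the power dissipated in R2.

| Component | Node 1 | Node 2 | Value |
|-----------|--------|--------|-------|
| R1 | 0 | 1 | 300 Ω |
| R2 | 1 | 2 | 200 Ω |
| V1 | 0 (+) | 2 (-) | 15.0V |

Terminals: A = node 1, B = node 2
Nodal analysis, taking node 2 as the 0 V reference.
Source V1 fixes V_0 = 15 V.
KCL at each unknown node (sum of currents leaving = 0; resistances in Ω):
  Node 1: (V_1 - 15)/300 + (V_1 - 0)/200 = 0
Collecting terms: 0.008333 × V_1 = 0.05  =>  V_1 = 6 V
I_R2 = (V_1 - V_2)/R2 = (6 - 0)/200 = 0.03 A
P_R2 = I_R2² × R2 = (0.03)² × 200 = 0.18 W

Final answer: 0.18 W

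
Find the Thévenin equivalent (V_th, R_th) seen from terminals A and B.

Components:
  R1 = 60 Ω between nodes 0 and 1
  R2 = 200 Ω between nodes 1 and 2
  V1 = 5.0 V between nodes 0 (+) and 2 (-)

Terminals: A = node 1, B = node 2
Step 1 — V_th is the open-circuit voltage V_A - V_B (nothing connected across the terminals).
Nodal analysis, taking node 2 as the 0 V reference.
Source V1 fixes V_0 = 5 V.
KCL at each unknown node (sum of currents leaving = 0; resistances in Ω):
  Node 1: (V_1 - 5)/60 + (V_1 - 0)/200 = 0
Collecting terms: 0.02167 × V_1 = 0.08333  =>  V_1 = 3.846 V
V_th = V_1 - V_2 = 3.846 - 0 = 3.846 V
Step 2 — R_th: zero the source — replace V1 by a short circuit (node 2 merges into node 0) — and find the resistance seen between A (node 1) and B (node 0).
Reduce the network between node 1 (A) and node 0 (B) by series/parallel combination:
  Rp1 = R1 ‖ R2 (parallel, both between nodes 0 and 1) = 1/(1/60 + 1/200) = 46.15 Ω
R_th = 46.15 Ω

Final answer: V_th = 3.846 V, R_th = 46.15 Ω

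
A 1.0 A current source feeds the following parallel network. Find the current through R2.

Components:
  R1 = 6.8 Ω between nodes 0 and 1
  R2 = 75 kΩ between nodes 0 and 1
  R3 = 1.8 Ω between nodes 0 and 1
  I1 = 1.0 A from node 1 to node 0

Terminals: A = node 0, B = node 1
All resistors sit directly between nodes 0 and 1, so they are in parallel and share one voltage V; the full source current 1 A splits among them.
1/R_par = 1/6.8 + 1/75000 + 1/1.8 = 0.7026 S  =>  R_par = 1.423 Ω
V = I × R_par = 1 × 1.423 = 1.423 V
I_R2 = V/R2 = 1.423/75000 = 0.00001898 A

Final answer: 1.898e-05 A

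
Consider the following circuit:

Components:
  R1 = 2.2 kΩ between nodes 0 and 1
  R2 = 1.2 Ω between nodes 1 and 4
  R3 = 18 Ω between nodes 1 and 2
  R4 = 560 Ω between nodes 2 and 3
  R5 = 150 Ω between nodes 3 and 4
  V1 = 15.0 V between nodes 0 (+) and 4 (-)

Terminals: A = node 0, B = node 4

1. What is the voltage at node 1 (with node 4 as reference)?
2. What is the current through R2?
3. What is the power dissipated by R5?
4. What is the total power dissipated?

Nodal analysis, taking node 4 as the 0 V reference.
Source V1 fixes V_0 = 15 V.
KCL at each unknown node (sum of currents leaving = 0; resistances in Ω):
  Node 1: (V_1 - 15)/2200 + (V_1 - 0)/1.2 + (V_1 - V_2)/18 = 0
  Node 2: (V_2 - V_1)/18 + (V_2 - V_3)/560 = 0
  Node 3: (V_3 - V_2)/560 + (V_3 - 0)/150 = 0
Collecting terms (coefficients in siemens):
  0.8893·V_1 - 0.05556·V_2 = 0.006818
  0.05734·V_2 - 0.05556·V_1 - 0.001786·V_3 = 0
  0.008452·V_3 - 0.001786·V_2 = 0
Solving these 3 simultaneous equations (Gaussian elimination) gives:
  V_1 = 0.008164 V, V_2 = 0.007962 V, V_3 = 0.001682 V
Part 1:
  Read off the nodal solution: V_1 = 0.008164 V
Part 2:
  I_R2 = (V_1 - V_4)/R2 = (0.008164 - 0)/1.2 = 0.006803 A
  Magnitude: I_R2 = 0.006803 A
Part 3:
  I_R5 = (V_3 - V_4)/R5 = (0.001682 - 0)/150 = 0.00001121 A
  P_R5 = I_R5² × R5 = (0.00001121)² × 150 = 0.00000001886 W
Part 4:
  Power in each resistor, P = (ΔV)²/R:
    P_R1 = (15 - 0.008164)²/2200 = 0.1022 W
    P_R2 = (0.008164 - 0)²/1.2 = 0.00005554 W
    P_R3 = (0.008164 - 0.007962)²/18 = 0.000000002264 W
    P_R4 = (0.007962 - 0.001682)²/560 = 0.00000007042 W
    P_R5 = (0.001682 - 0)²/150 = 0.00000001886 W
  P_total = P_R1 + P_R2 + P_R3 + P_R4 + P_R5 = 0.1022 W

Final answers:
1. V_1 = 0.008164 V
2. I_R2 = 0.006803 A
3. P_R5 = 1.886e-08 W
4. P_total = 0.1022 W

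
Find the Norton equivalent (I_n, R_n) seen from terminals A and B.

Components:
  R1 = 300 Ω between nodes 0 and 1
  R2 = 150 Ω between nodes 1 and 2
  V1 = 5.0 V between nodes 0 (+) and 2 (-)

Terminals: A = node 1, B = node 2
Find the Thévenin equivalent first; then I_n = V_th/R_th and R_n = R_th.
Step 1 — V_th is the open-circuit voltage V_A - V_B (nothing connected across the terminals).
Nodal analysis, taking node 2 as the 0 V reference.
Source V1 fixes V_0 = 5 V.
KCL at each unknown node (sum of currents leaving = 0; resistances in Ω):
  Node 1: (V_1 - 5)/300 + (V_1 - 0)/150 = 0
Collecting terms: 0.01 × V_1 = 0.01667  =>  V_1 = 1.667 V
V_th = V_1 - V_2 = 1.667 - 0 = 1.667 V
Step 2 — R_th: zero the source — replace V1 by a short circuit (node 2 merges into node 0) — and find the resistance seen between A (node 1) and B (node 0).
Reduce the network between node 1 (A) and node 0 (B) by series/parallel combination:
  Rp1 = R1 ‖ R2 (parallel, both between nodes 0 and 1) = 1/(1/300 + 1/150) = 100 Ω
R_th = 100 Ω
I_n = V_th/R_th = 1.667/100 = 0.01667 A, and R_n = R_th = 100 Ω

Final answer: I_n = 0.01667 A, R_n = 100 Ω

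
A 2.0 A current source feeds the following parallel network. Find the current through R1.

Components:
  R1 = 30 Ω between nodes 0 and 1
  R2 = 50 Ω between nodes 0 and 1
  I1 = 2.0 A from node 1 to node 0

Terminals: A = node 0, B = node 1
All resistors sit directly between nodes 0 and 1, so they are in parallel and share one voltage V; the full source current 2 A splits among them.
1/R_par = 1/30 + 1/50 = 0.05333 S  =>  R_par = 18.75 Ω
V = I × R_par = 2 × 18.75 = 37.5 V
I_R1 = V/R1 = 37.5/30 = 1.25 A

Final answer: 1.25 A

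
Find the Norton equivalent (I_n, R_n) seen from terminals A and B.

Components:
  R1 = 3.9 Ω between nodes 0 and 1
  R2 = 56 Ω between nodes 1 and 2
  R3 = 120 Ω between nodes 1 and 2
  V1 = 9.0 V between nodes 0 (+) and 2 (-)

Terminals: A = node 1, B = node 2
Find the Thévenin equivalent first; then I_n = V_th/R_th and R_n = R_th.
Step 1 — V_th is the open-circuit voltage V_A - V_B (nothing connected across the terminals).
Nodal analysis, taking node 2 as the 0 V reference.
Source V1 fixes V_0 = 9 V.
KCL at each unknown node (sum of currents leaving = 0; resistances in Ω):
  Node 1: (V_1 - 9)/3.9 + (V_1 - 0)/56 + (V_1 - 0)/120 = 0
Collecting terms: 0.2826 × V_1 = 2.308  =>  V_1 = 8.166 V
V_th = V_1 - V_2 = 8.166 - 0 = 8.166 V
Step 2 — R_th: zero the source — replace V1 by a short circuit (node 2 merges into node 0) — and find the resistance seen between A (node 1) and B (node 0).
Reduce the network between node 1 (A) and node 0 (B) by series/parallel combination:
  Rp1 = R1 ‖ R2 ‖ R3 (parallel, all between nodes 0 and 1) = 1/(1/3.9 + 1/56 + 1/120) = 3.539 Ω
R_th = 3.539 Ω
I_n = V_th/R_th = 8.166/3.539 = 2.308 A, and R_n = R_th = 3.539 Ω

Final answer: I_n = 2.308 A, R_n = 3.539 Ω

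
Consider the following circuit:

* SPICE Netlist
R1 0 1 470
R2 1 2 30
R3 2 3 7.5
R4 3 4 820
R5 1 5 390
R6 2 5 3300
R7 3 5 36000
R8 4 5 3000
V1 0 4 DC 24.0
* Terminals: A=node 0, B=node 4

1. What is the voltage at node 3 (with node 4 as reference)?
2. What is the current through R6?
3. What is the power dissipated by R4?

Nodal analysis, taking node 4 as the 0 V reference.
Source V1 fixes V_0 = 24 V.
KCL at each unknown node (sum of currents leaving = 0; resistances in Ω):
  Node 1: (V_1 - 24)/470 + (V_1 - V_2)/30 + (V_1 - V_5)/390 = 0
  Node 2: (V_2 - V_1)/30 + (V_2 - V_3)/7.5 + (V_2 - V_5)/3300 = 0
  Node 3: (V_3 - V_2)/7.5 + (V_3 - 0)/820 + (V_3 - V_5)/36000 = 0
  Node 5: (V_5 - V_1)/390 + (V_5 - V_2)/3300 + (V_5 - V_3)/36000 + (V_5 - 0)/3000 = 0
Collecting terms (coefficients in siemens):
  0.03803·V_1 - 0.03333·V_2 - 0.002564·V_5 = 0.05106
  0.167·V_2 - 0.03333·V_1 - 0.1333·V_3 - 0.000303·V_5 = 0
  0.1346·V_3 - 0.1333·V_2 - 0.00002778·V_5 = 0
  0.003228·V_5 - 0.002564·V_1 - 0.000303·V_2 - 0.00002778·V_3 = 0
Solving these 4 simultaneous equations (Gaussian elimination) gives:
  V_1 = 14.22 V, V_2 = 13.71 V, V_3 = 13.59 V, V_5 = 12.7 V
Part 1:
  Read off the nodal solution: V_3 = 13.59 V
Part 2:
  I_R6 = (V_2 - V_5)/R6 = (13.71 - 12.7)/3300 = 0.0003074 A
  Magnitude: I_R6 = 0.0003074 A
Part 3:
  I_R4 = (V_3 - V_4)/R4 = (13.59 - 0)/820 = 0.01657 A
  P_R4 = I_R4² × R4 = (0.01657)² × 820 = 0.2252 W

Final answers:
1. V_3 = 13.59 V
2. I_R6 = 0.0003074 A
3. P_R4 = 0.2252 W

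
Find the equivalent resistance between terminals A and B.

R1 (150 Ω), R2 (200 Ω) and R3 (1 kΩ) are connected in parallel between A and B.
Reduce the network between node 0 (A) and node 1 (B) by series/parallel combination:
  Rp1 = R1 ‖ R2 ‖ R3 (parallel, all between nodes 0 and 1) = 1/(1/150 + 1/200 + 1/1000) = 78.95 Ω
R_eq = 78.95 Ω

Final answer: 78.95 Ω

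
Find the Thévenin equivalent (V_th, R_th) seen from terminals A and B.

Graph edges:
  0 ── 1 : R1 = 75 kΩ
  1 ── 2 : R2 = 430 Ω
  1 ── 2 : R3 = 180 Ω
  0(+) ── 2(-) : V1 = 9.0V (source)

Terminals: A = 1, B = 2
Step 1 — V_th is the open-circuit voltage V_A - V_B (nothing connected across the terminals).
Nodal analysis, taking node 2 as the 0 V reference.
Source V1 fixes V_0 = 9 V.
KCL at each unknown node (sum of currents leaving = 0; resistances in Ω):
  Node 1: (V_1 - 9)/75000 + (V_1 - 0)/430 + (V_1 - 0)/180 = 0
Collecting terms: 0.007894 × V_1 = 0.00012  =>  V_1 = 0.0152 V
V_th = V_1 - V_2 = 0.0152 - 0 = 0.0152 V
Step 2 — R_th: zero the source — replace V1 by a short circuit (node 2 merges into node 0) — and find the resistance seen between A (node 1) and B (node 0).
Reduce the network between node 1 (A) and node 0 (B) by series/parallel combination:
  Rp1 = R1 ‖ R2 ‖ R3 (parallel, all between nodes 0 and 1) = 1/(1/75000 + 1/430 + 1/180) = 126.7 Ω
R_th = 126.7 Ω

Final answer: V_th = 0.0152 V, R_th = 126.7 Ω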